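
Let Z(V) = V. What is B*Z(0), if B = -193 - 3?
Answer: 0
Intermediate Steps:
B = -196
B*Z(0) = -196*0 = 0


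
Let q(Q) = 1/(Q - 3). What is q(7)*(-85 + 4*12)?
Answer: -37/4 ≈ -9.2500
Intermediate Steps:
q(Q) = 1/(-3 + Q)
q(7)*(-85 + 4*12) = (-85 + 4*12)/(-3 + 7) = (-85 + 48)/4 = (¼)*(-37) = -37/4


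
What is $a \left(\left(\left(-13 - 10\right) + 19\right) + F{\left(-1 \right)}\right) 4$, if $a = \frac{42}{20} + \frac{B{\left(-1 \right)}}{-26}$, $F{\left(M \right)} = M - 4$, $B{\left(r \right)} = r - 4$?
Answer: $- \frac{5364}{65} \approx -82.523$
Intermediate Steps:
$B{\left(r \right)} = -4 + r$ ($B{\left(r \right)} = r - 4 = -4 + r$)
$F{\left(M \right)} = -4 + M$
$a = \frac{149}{65}$ ($a = \frac{42}{20} + \frac{-4 - 1}{-26} = 42 \cdot \frac{1}{20} - - \frac{5}{26} = \frac{21}{10} + \frac{5}{26} = \frac{149}{65} \approx 2.2923$)
$a \left(\left(\left(-13 - 10\right) + 19\right) + F{\left(-1 \right)}\right) 4 = \frac{149 \left(\left(\left(-13 - 10\right) + 19\right) - 5\right)}{65} \cdot 4 = \frac{149 \left(\left(-23 + 19\right) - 5\right)}{65} \cdot 4 = \frac{149 \left(-4 - 5\right)}{65} \cdot 4 = \frac{149}{65} \left(-9\right) 4 = \left(- \frac{1341}{65}\right) 4 = - \frac{5364}{65}$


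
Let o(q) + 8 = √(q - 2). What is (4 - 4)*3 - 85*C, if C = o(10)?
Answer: 680 - 170*√2 ≈ 439.58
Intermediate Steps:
o(q) = -8 + √(-2 + q) (o(q) = -8 + √(q - 2) = -8 + √(-2 + q))
C = -8 + 2*√2 (C = -8 + √(-2 + 10) = -8 + √8 = -8 + 2*√2 ≈ -5.1716)
(4 - 4)*3 - 85*C = (4 - 4)*3 - 85*(-8 + 2*√2) = 0*3 + (680 - 170*√2) = 0 + (680 - 170*√2) = 680 - 170*√2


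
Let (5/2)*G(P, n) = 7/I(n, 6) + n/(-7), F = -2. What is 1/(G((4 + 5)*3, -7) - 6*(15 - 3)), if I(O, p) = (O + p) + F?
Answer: -15/1088 ≈ -0.013787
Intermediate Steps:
I(O, p) = -2 + O + p (I(O, p) = (O + p) - 2 = -2 + O + p)
G(P, n) = -2*n/35 + 14/(5*(4 + n)) (G(P, n) = 2*(7/(-2 + n + 6) + n/(-7))/5 = 2*(7/(4 + n) + n*(-1/7))/5 = 2*(7/(4 + n) - n/7)/5 = -2*n/35 + 14/(5*(4 + n)))
1/(G((4 + 5)*3, -7) - 6*(15 - 3)) = 1/(2*(49 - 1*(-7)*(4 - 7))/(35*(4 - 7)) - 6*(15 - 3)) = 1/((2/35)*(49 - 1*(-7)*(-3))/(-3) - 6*12) = 1/((2/35)*(-1/3)*(49 - 21) - 72) = 1/((2/35)*(-1/3)*28 - 72) = 1/(-8/15 - 72) = 1/(-1088/15) = -15/1088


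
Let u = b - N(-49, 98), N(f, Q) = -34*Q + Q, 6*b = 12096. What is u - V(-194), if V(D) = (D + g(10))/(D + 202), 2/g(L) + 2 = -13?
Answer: 79114/15 ≈ 5274.3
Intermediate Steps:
g(L) = -2/15 (g(L) = 2/(-2 - 13) = 2/(-15) = 2*(-1/15) = -2/15)
b = 2016 (b = (⅙)*12096 = 2016)
N(f, Q) = -33*Q
V(D) = (-2/15 + D)/(202 + D) (V(D) = (D - 2/15)/(D + 202) = (-2/15 + D)/(202 + D))
u = 5250 (u = 2016 - (-33)*98 = 2016 - 1*(-3234) = 2016 + 3234 = 5250)
u - V(-194) = 5250 - (-2/15 - 194)/(202 - 194) = 5250 - (-2912)/(8*15) = 5250 - 1*(-364/15) = 5250 + 364/15 = 79114/15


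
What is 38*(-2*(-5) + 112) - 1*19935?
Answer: -15299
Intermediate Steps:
38*(-2*(-5) + 112) - 1*19935 = 38*(10 + 112) - 19935 = 38*122 - 19935 = 4636 - 19935 = -15299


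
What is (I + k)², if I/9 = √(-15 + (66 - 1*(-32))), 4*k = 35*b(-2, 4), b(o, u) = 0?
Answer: 6723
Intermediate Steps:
k = 0 (k = (35*0)/4 = (¼)*0 = 0)
I = 9*√83 (I = 9*√(-15 + (66 - 1*(-32))) = 9*√(-15 + (66 + 32)) = 9*√(-15 + 98) = 9*√83 ≈ 81.994)
(I + k)² = (9*√83 + 0)² = (9*√83)² = 6723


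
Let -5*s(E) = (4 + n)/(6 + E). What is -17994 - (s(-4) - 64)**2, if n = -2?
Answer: -552891/25 ≈ -22116.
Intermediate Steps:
s(E) = -2/(5*(6 + E)) (s(E) = -(4 - 2)/(5*(6 + E)) = -2/(5*(6 + E)))
-17994 - (s(-4) - 64)**2 = -17994 - (-2/(30 + 5*(-4)) - 64)**2 = -17994 - (-2/(30 - 20) - 64)**2 = -17994 - (-2/10 - 64)**2 = -17994 - (-2*1/10 - 64)**2 = -17994 - (-1/5 - 64)**2 = -17994 - (-321/5)**2 = -17994 - 1*103041/25 = -17994 - 103041/25 = -552891/25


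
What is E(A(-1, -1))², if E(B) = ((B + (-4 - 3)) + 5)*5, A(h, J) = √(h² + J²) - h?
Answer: 75 - 50*√2 ≈ 4.2893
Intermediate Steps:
A(h, J) = √(J² + h²) - h
E(B) = -10 + 5*B (E(B) = ((B - 7) + 5)*5 = ((-7 + B) + 5)*5 = (-2 + B)*5 = -10 + 5*B)
E(A(-1, -1))² = (-10 + 5*(√((-1)² + (-1)²) - 1*(-1)))² = (-10 + 5*(√(1 + 1) + 1))² = (-10 + 5*(√2 + 1))² = (-10 + 5*(1 + √2))² = (-10 + (5 + 5*√2))² = (-5 + 5*√2)²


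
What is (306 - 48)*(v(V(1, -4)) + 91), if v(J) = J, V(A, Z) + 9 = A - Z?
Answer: 22446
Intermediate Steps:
V(A, Z) = -9 + A - Z (V(A, Z) = -9 + (A - Z) = -9 + A - Z)
(306 - 48)*(v(V(1, -4)) + 91) = (306 - 48)*((-9 + 1 - 1*(-4)) + 91) = 258*((-9 + 1 + 4) + 91) = 258*(-4 + 91) = 258*87 = 22446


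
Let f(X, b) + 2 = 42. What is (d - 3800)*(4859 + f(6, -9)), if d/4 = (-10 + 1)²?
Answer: -17028924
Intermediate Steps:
d = 324 (d = 4*(-10 + 1)² = 4*(-9)² = 4*81 = 324)
f(X, b) = 40 (f(X, b) = -2 + 42 = 40)
(d - 3800)*(4859 + f(6, -9)) = (324 - 3800)*(4859 + 40) = -3476*4899 = -17028924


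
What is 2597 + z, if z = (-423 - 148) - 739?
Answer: 1287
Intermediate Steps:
z = -1310 (z = -571 - 739 = -1310)
2597 + z = 2597 - 1310 = 1287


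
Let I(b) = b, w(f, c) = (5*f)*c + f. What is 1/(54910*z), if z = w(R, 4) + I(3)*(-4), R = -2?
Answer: -1/2965140 ≈ -3.3725e-7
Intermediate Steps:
w(f, c) = f + 5*c*f (w(f, c) = 5*c*f + f = f + 5*c*f)
z = -54 (z = -2*(1 + 5*4) + 3*(-4) = -2*(1 + 20) - 12 = -2*21 - 12 = -42 - 12 = -54)
1/(54910*z) = 1/(54910*(-54)) = 1/(-2965140) = -1/2965140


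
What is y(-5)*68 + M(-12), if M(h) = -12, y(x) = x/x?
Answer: 56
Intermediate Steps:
y(x) = 1
y(-5)*68 + M(-12) = 1*68 - 12 = 68 - 12 = 56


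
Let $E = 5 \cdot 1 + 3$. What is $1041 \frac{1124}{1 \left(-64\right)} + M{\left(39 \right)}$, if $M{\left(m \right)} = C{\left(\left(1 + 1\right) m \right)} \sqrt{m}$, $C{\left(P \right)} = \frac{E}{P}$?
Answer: $- \frac{292521}{16} + \frac{4 \sqrt{39}}{39} \approx -18282.0$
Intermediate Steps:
$E = 8$ ($E = 5 + 3 = 8$)
$C{\left(P \right)} = \frac{8}{P}$
$M{\left(m \right)} = \frac{4}{\sqrt{m}}$ ($M{\left(m \right)} = \frac{8}{\left(1 + 1\right) m} \sqrt{m} = \frac{8}{2 m} \sqrt{m} = 8 \frac{1}{2 m} \sqrt{m} = \frac{4}{m} \sqrt{m} = \frac{4}{\sqrt{m}}$)
$1041 \frac{1124}{1 \left(-64\right)} + M{\left(39 \right)} = 1041 \frac{1124}{1 \left(-64\right)} + \frac{4}{\sqrt{39}} = 1041 \frac{1124}{-64} + 4 \frac{\sqrt{39}}{39} = 1041 \cdot 1124 \left(- \frac{1}{64}\right) + \frac{4 \sqrt{39}}{39} = 1041 \left(- \frac{281}{16}\right) + \frac{4 \sqrt{39}}{39} = - \frac{292521}{16} + \frac{4 \sqrt{39}}{39}$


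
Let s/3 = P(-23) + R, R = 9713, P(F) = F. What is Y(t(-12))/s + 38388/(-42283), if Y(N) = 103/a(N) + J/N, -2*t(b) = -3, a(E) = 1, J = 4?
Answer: -3334413769/3687500430 ≈ -0.90425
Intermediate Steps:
t(b) = 3/2 (t(b) = -½*(-3) = 3/2)
Y(N) = 103 + 4/N (Y(N) = 103/1 + 4/N = 103*1 + 4/N = 103 + 4/N)
s = 29070 (s = 3*(-23 + 9713) = 3*9690 = 29070)
Y(t(-12))/s + 38388/(-42283) = (103 + 4/(3/2))/29070 + 38388/(-42283) = (103 + 4*(⅔))*(1/29070) + 38388*(-1/42283) = (103 + 8/3)*(1/29070) - 38388/42283 = (317/3)*(1/29070) - 38388/42283 = 317/87210 - 38388/42283 = -3334413769/3687500430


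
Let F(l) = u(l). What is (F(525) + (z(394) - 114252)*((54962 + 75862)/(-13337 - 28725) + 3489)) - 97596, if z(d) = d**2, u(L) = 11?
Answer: 3002556328913/21031 ≈ 1.4277e+8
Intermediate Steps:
F(l) = 11
(F(525) + (z(394) - 114252)*((54962 + 75862)/(-13337 - 28725) + 3489)) - 97596 = (11 + (394**2 - 114252)*((54962 + 75862)/(-13337 - 28725) + 3489)) - 97596 = (11 + (155236 - 114252)*(130824/(-42062) + 3489)) - 97596 = (11 + 40984*(130824*(-1/42062) + 3489)) - 97596 = (11 + 40984*(-65412/21031 + 3489)) - 97596 = (11 + 40984*(73311747/21031)) - 97596 = (11 + 3004608639048/21031) - 97596 = 3004608870389/21031 - 97596 = 3002556328913/21031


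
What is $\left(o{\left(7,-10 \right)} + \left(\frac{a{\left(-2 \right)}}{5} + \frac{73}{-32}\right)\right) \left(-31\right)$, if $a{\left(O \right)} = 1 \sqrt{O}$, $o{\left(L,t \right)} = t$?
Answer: $\frac{12183}{32} - \frac{31 i \sqrt{2}}{5} \approx 380.72 - 8.7681 i$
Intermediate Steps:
$a{\left(O \right)} = \sqrt{O}$
$\left(o{\left(7,-10 \right)} + \left(\frac{a{\left(-2 \right)}}{5} + \frac{73}{-32}\right)\right) \left(-31\right) = \left(-10 + \left(\frac{\sqrt{-2}}{5} + \frac{73}{-32}\right)\right) \left(-31\right) = \left(-10 + \left(i \sqrt{2} \cdot \frac{1}{5} + 73 \left(- \frac{1}{32}\right)\right)\right) \left(-31\right) = \left(-10 - \left(\frac{73}{32} - \frac{i \sqrt{2}}{5}\right)\right) \left(-31\right) = \left(- \frac{393}{32} + \frac{i \sqrt{2}}{5}\right) \left(-31\right) = \frac{12183}{32} - \frac{31 i \sqrt{2}}{5}$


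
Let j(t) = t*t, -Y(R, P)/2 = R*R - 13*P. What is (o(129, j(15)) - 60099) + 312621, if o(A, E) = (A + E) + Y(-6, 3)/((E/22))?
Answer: 18965744/75 ≈ 2.5288e+5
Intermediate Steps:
Y(R, P) = -2*R² + 26*P (Y(R, P) = -2*(R*R - 13*P) = -2*(R² - 13*P) = -2*R² + 26*P)
j(t) = t²
o(A, E) = A + E + 132/E (o(A, E) = (A + E) + (-2*(-6)² + 26*3)/((E/22)) = (A + E) + (-2*36 + 78)/((E*(1/22))) = (A + E) + (-72 + 78)/((E/22)) = (A + E) + 6*(22/E) = (A + E) + 132/E = A + E + 132/E)
(o(129, j(15)) - 60099) + 312621 = ((129 + 15² + 132/(15²)) - 60099) + 312621 = ((129 + 225 + 132/225) - 60099) + 312621 = ((129 + 225 + 132*(1/225)) - 60099) + 312621 = ((129 + 225 + 44/75) - 60099) + 312621 = (26594/75 - 60099) + 312621 = -4480831/75 + 312621 = 18965744/75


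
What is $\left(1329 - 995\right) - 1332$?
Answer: $-998$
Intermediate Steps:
$\left(1329 - 995\right) - 1332 = 334 - 1332 = -998$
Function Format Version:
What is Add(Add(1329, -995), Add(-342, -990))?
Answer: -998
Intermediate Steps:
Add(Add(1329, -995), Add(-342, -990)) = Add(334, -1332) = -998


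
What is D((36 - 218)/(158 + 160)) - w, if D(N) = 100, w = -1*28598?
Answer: 28698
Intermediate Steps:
w = -28598
D((36 - 218)/(158 + 160)) - w = 100 - 1*(-28598) = 100 + 28598 = 28698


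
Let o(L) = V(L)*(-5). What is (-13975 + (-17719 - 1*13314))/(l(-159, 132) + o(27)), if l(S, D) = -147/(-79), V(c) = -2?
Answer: -3555632/937 ≈ -3794.7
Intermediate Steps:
l(S, D) = 147/79 (l(S, D) = -147*(-1/79) = 147/79)
o(L) = 10 (o(L) = -2*(-5) = 10)
(-13975 + (-17719 - 1*13314))/(l(-159, 132) + o(27)) = (-13975 + (-17719 - 1*13314))/(147/79 + 10) = (-13975 + (-17719 - 13314))/(937/79) = (-13975 - 31033)*(79/937) = -45008*79/937 = -3555632/937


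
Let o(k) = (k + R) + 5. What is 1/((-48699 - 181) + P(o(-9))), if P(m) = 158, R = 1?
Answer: -1/48722 ≈ -2.0525e-5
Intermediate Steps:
o(k) = 6 + k (o(k) = (k + 1) + 5 = (1 + k) + 5 = 6 + k)
1/((-48699 - 181) + P(o(-9))) = 1/((-48699 - 181) + 158) = 1/(-48880 + 158) = 1/(-48722) = -1/48722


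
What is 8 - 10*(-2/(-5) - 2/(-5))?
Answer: 0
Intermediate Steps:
8 - 10*(-2/(-5) - 2/(-5)) = 8 - 10*(-2*(-1/5) - 2*(-1/5)) = 8 - 10*(2/5 + 2/5) = 8 - 10*4/5 = 8 - 8 = 0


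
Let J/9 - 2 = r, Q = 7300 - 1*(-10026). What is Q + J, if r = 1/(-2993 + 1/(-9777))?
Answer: 507529787335/29262562 ≈ 17344.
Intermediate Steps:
Q = 17326 (Q = 7300 + 10026 = 17326)
r = -9777/29262562 (r = 1/(-2993 - 1/9777) = 1/(-29262562/9777) = -9777/29262562 ≈ -0.00033411)
J = 526638123/29262562 (J = 18 + 9*(-9777/29262562) = 18 - 87993/29262562 = 526638123/29262562 ≈ 17.997)
Q + J = 17326 + 526638123/29262562 = 507529787335/29262562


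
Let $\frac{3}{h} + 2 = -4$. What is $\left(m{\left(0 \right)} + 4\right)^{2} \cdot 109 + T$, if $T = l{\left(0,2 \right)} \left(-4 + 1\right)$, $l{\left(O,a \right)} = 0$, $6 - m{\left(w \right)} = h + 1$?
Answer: $\frac{39349}{4} \approx 9837.3$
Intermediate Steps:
$h = - \frac{1}{2}$ ($h = \frac{3}{-2 - 4} = \frac{3}{-6} = 3 \left(- \frac{1}{6}\right) = - \frac{1}{2} \approx -0.5$)
$m{\left(w \right)} = \frac{11}{2}$ ($m{\left(w \right)} = 6 - \left(- \frac{1}{2} + 1\right) = 6 - \frac{1}{2} = \frac{11}{2}$)
$T = 0$ ($T = 0 \left(-4 + 1\right) = 0 \left(-3\right) = 0$)
$\left(m{\left(0 \right)} + 4\right)^{2} \cdot 109 + T = \left(\frac{11}{2} + 4\right)^{2} \cdot 109 + 0 = \left(\frac{19}{2}\right)^{2} \cdot 109 + 0 = \frac{361}{4} \cdot 109 + 0 = \frac{39349}{4} + 0 = \frac{39349}{4}$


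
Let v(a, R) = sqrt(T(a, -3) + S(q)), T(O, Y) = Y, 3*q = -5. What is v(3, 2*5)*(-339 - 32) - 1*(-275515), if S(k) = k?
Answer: 275515 - 371*I*sqrt(42)/3 ≈ 2.7552e+5 - 801.45*I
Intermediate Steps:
q = -5/3 (q = (1/3)*(-5) = -5/3 ≈ -1.6667)
v(a, R) = I*sqrt(42)/3 (v(a, R) = sqrt(-3 - 5/3) = sqrt(-14/3) = I*sqrt(42)/3)
v(3, 2*5)*(-339 - 32) - 1*(-275515) = (I*sqrt(42)/3)*(-339 - 32) - 1*(-275515) = (I*sqrt(42)/3)*(-371) + 275515 = -371*I*sqrt(42)/3 + 275515 = 275515 - 371*I*sqrt(42)/3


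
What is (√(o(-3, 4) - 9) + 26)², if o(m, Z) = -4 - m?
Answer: (26 + I*√10)² ≈ 666.0 + 164.44*I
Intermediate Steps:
(√(o(-3, 4) - 9) + 26)² = (√((-4 - 1*(-3)) - 9) + 26)² = (√((-4 + 3) - 9) + 26)² = (√(-1 - 9) + 26)² = (√(-10) + 26)² = (I*√10 + 26)² = (26 + I*√10)²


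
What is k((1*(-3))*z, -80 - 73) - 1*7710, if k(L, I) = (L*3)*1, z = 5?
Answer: -7755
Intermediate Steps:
k(L, I) = 3*L (k(L, I) = (3*L)*1 = 3*L)
k((1*(-3))*z, -80 - 73) - 1*7710 = 3*((1*(-3))*5) - 1*7710 = 3*(-3*5) - 7710 = 3*(-15) - 7710 = -45 - 7710 = -7755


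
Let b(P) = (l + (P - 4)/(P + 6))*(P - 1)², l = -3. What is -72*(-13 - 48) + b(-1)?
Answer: 4376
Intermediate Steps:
b(P) = (-1 + P)²*(-3 + (-4 + P)/(6 + P)) (b(P) = (-3 + (P - 4)/(P + 6))*(P - 1)² = (-3 + (-4 + P)/(6 + P))*(-1 + P)² = (-1 + P)²*(-3 + (-4 + P)/(6 + P)))
-72*(-13 - 48) + b(-1) = -72*(-13 - 48) + 2*(-1 - 1)²*(-11 - 1*(-1))/(6 - 1) = -72*(-61) + 2*(-2)²*(-11 + 1)/5 = 4392 + 2*4*(⅕)*(-10) = 4392 - 16 = 4376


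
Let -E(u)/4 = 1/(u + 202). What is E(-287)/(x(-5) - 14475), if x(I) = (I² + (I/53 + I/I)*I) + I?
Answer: -212/65140175 ≈ -3.2545e-6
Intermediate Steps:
E(u) = -4/(202 + u) (E(u) = -4/(u + 202) = -4/(202 + u))
x(I) = I + I² + I*(1 + I/53) (x(I) = (I² + (I*(1/53) + 1)*I) + I = (I² + (I/53 + 1)*I) + I = (I² + (1 + I/53)*I) + I = (I² + I*(1 + I/53)) + I = I + I² + I*(1 + I/53))
E(-287)/(x(-5) - 14475) = (-4/(202 - 287))/((2/53)*(-5)*(53 + 27*(-5)) - 14475) = (-4/(-85))/((2/53)*(-5)*(53 - 135) - 14475) = (-4*(-1/85))/((2/53)*(-5)*(-82) - 14475) = 4/(85*(820/53 - 14475)) = 4/(85*(-766355/53)) = (4/85)*(-53/766355) = -212/65140175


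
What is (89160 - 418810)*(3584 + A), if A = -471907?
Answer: 154382676950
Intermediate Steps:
(89160 - 418810)*(3584 + A) = (89160 - 418810)*(3584 - 471907) = -329650*(-468323) = 154382676950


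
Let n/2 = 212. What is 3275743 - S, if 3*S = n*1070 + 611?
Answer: 9372938/3 ≈ 3.1243e+6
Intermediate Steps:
n = 424 (n = 2*212 = 424)
S = 454291/3 (S = (424*1070 + 611)/3 = (453680 + 611)/3 = (⅓)*454291 = 454291/3 ≈ 1.5143e+5)
3275743 - S = 3275743 - 1*454291/3 = 3275743 - 454291/3 = 9372938/3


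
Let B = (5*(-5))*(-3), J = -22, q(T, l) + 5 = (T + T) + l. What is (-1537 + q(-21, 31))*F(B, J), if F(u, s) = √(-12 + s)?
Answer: -1553*I*√34 ≈ -9055.5*I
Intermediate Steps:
q(T, l) = -5 + l + 2*T (q(T, l) = -5 + ((T + T) + l) = -5 + (2*T + l) = -5 + (l + 2*T) = -5 + l + 2*T)
B = 75 (B = -25*(-3) = 75)
(-1537 + q(-21, 31))*F(B, J) = (-1537 + (-5 + 31 + 2*(-21)))*√(-12 - 22) = (-1537 + (-5 + 31 - 42))*√(-34) = (-1537 - 16)*(I*√34) = -1553*I*√34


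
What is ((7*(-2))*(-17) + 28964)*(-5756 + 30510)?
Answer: 722866308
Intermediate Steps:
((7*(-2))*(-17) + 28964)*(-5756 + 30510) = (-14*(-17) + 28964)*24754 = (238 + 28964)*24754 = 29202*24754 = 722866308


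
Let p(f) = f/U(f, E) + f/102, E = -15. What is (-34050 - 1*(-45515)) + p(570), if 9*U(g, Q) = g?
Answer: 195153/17 ≈ 11480.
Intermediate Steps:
U(g, Q) = g/9
p(f) = 9 + f/102 (p(f) = f/((f/9)) + f/102 = f*(9/f) + f*(1/102) = 9 + f/102)
(-34050 - 1*(-45515)) + p(570) = (-34050 - 1*(-45515)) + (9 + (1/102)*570) = (-34050 + 45515) + (9 + 95/17) = 11465 + 248/17 = 195153/17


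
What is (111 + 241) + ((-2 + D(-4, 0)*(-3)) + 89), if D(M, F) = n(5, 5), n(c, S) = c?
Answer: 424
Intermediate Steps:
D(M, F) = 5
(111 + 241) + ((-2 + D(-4, 0)*(-3)) + 89) = (111 + 241) + ((-2 + 5*(-3)) + 89) = 352 + ((-2 - 15) + 89) = 352 + (-17 + 89) = 352 + 72 = 424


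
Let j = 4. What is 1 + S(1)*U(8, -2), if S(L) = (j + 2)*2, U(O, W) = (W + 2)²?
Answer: 1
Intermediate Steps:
U(O, W) = (2 + W)²
S(L) = 12 (S(L) = (4 + 2)*2 = 6*2 = 12)
1 + S(1)*U(8, -2) = 1 + 12*(2 - 2)² = 1 + 12*0² = 1 + 12*0 = 1 + 0 = 1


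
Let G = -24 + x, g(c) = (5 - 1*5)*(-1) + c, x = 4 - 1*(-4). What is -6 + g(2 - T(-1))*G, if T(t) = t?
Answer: -54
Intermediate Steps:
x = 8 (x = 4 + 4 = 8)
g(c) = c (g(c) = (5 - 5)*(-1) + c = 0*(-1) + c = 0 + c = c)
G = -16 (G = -24 + 8 = -16)
-6 + g(2 - T(-1))*G = -6 + (2 - 1*(-1))*(-16) = -6 + (2 + 1)*(-16) = -6 + 3*(-16) = -6 - 48 = -54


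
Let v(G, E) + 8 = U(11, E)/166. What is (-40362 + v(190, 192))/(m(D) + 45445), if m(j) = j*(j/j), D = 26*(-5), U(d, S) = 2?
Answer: -372301/417905 ≈ -0.89087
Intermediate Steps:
v(G, E) = -663/83 (v(G, E) = -8 + 2/166 = -8 + 2*(1/166) = -8 + 1/83 = -663/83)
D = -130
m(j) = j (m(j) = j*1 = j)
(-40362 + v(190, 192))/(m(D) + 45445) = (-40362 - 663/83)/(-130 + 45445) = -3350709/83/45315 = -3350709/83*1/45315 = -372301/417905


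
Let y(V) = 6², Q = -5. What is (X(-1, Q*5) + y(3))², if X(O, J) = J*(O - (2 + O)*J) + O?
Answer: 319225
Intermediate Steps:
y(V) = 36
X(O, J) = O + J*(O - J*(2 + O)) (X(O, J) = J*(O - J*(2 + O)) + O = O + J*(O - J*(2 + O)))
(X(-1, Q*5) + y(3))² = ((-1 - 2*(-5*5)² - 5*5*(-1) - 1*(-1)*(-5*5)²) + 36)² = ((-1 - 2*(-25)² - 25*(-1) - 1*(-1)*(-25)²) + 36)² = ((-1 - 2*625 + 25 - 1*(-1)*625) + 36)² = ((-1 - 1250 + 25 + 625) + 36)² = (-601 + 36)² = (-565)² = 319225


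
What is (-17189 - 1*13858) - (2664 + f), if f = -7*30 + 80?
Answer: -33581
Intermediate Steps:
f = -130 (f = -210 + 80 = -130)
(-17189 - 1*13858) - (2664 + f) = (-17189 - 1*13858) - (2664 - 130) = (-17189 - 13858) - 1*2534 = -31047 - 2534 = -33581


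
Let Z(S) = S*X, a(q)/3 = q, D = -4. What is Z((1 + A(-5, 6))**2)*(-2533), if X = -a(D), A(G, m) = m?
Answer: -1489404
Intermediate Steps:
a(q) = 3*q
X = 12 (X = -3*(-4) = -1*(-12) = 12)
Z(S) = 12*S (Z(S) = S*12 = 12*S)
Z((1 + A(-5, 6))**2)*(-2533) = (12*(1 + 6)**2)*(-2533) = (12*7**2)*(-2533) = (12*49)*(-2533) = 588*(-2533) = -1489404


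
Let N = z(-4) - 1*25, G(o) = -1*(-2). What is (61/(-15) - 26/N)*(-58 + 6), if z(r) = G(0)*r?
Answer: 28132/165 ≈ 170.50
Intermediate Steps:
G(o) = 2
z(r) = 2*r
N = -33 (N = 2*(-4) - 1*25 = -8 - 25 = -33)
(61/(-15) - 26/N)*(-58 + 6) = (61/(-15) - 26/(-33))*(-58 + 6) = (61*(-1/15) - 26*(-1/33))*(-52) = (-61/15 + 26/33)*(-52) = -541/165*(-52) = 28132/165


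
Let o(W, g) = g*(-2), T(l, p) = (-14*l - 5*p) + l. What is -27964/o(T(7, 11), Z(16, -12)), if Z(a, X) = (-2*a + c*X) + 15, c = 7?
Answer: -13982/101 ≈ -138.44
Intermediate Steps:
T(l, p) = -13*l - 5*p
Z(a, X) = 15 - 2*a + 7*X (Z(a, X) = (-2*a + 7*X) + 15 = 15 - 2*a + 7*X)
o(W, g) = -2*g
-27964/o(T(7, 11), Z(16, -12)) = -27964*(-1/(2*(15 - 2*16 + 7*(-12)))) = -27964*(-1/(2*(15 - 32 - 84))) = -27964/((-2*(-101))) = -27964/202 = -27964*1/202 = -13982/101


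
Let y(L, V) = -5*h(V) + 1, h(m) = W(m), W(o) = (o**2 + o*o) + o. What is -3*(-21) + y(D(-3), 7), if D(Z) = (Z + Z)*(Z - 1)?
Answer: -461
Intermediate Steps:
D(Z) = 2*Z*(-1 + Z) (D(Z) = (2*Z)*(-1 + Z) = 2*Z*(-1 + Z))
W(o) = o + 2*o**2 (W(o) = (o**2 + o**2) + o = 2*o**2 + o = o + 2*o**2)
h(m) = m*(1 + 2*m)
y(L, V) = 1 - 5*V*(1 + 2*V) (y(L, V) = -5*V*(1 + 2*V) + 1 = 1 - 5*V*(1 + 2*V))
-3*(-21) + y(D(-3), 7) = -3*(-21) + (1 - 5*7*(1 + 2*7)) = 63 + (1 - 5*7*(1 + 14)) = 63 + (1 - 5*7*15) = 63 + (1 - 525) = 63 - 524 = -461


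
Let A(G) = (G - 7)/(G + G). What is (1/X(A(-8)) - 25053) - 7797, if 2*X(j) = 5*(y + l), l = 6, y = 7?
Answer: -2135248/65 ≈ -32850.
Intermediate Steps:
A(G) = (-7 + G)/(2*G) (A(G) = (-7 + G)/((2*G)) = (-7 + G)*(1/(2*G)) = (-7 + G)/(2*G))
X(j) = 65/2 (X(j) = (5*(7 + 6))/2 = (5*13)/2 = (½)*65 = 65/2)
(1/X(A(-8)) - 25053) - 7797 = (1/(65/2) - 25053) - 7797 = (2/65 - 25053) - 7797 = -1628443/65 - 7797 = -2135248/65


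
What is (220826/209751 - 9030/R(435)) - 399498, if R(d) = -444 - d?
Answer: -24551269711886/61457043 ≈ -3.9949e+5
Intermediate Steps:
(220826/209751 - 9030/R(435)) - 399498 = (220826/209751 - 9030/(-444 - 1*435)) - 399498 = (220826*(1/209751) - 9030/(-444 - 435)) - 399498 = (220826/209751 - 9030/(-879)) - 399498 = (220826/209751 - 9030*(-1/879)) - 399498 = (220826/209751 + 3010/293) - 399498 = 696052528/61457043 - 399498 = -24551269711886/61457043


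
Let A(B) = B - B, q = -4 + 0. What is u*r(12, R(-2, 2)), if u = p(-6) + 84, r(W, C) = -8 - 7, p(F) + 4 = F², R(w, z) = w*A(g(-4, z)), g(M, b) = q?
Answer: -1740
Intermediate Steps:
q = -4
g(M, b) = -4
A(B) = 0
R(w, z) = 0 (R(w, z) = w*0 = 0)
p(F) = -4 + F²
r(W, C) = -15
u = 116 (u = (-4 + (-6)²) + 84 = (-4 + 36) + 84 = 32 + 84 = 116)
u*r(12, R(-2, 2)) = 116*(-15) = -1740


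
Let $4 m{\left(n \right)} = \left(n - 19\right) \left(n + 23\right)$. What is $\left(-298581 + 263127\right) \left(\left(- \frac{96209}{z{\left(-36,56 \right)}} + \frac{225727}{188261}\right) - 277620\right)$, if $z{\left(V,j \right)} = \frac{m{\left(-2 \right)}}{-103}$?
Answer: $\frac{360579986034447418}{27674367} \approx 1.3029 \cdot 10^{10}$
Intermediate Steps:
$m{\left(n \right)} = \frac{\left(-19 + n\right) \left(23 + n\right)}{4}$ ($m{\left(n \right)} = \frac{\left(n - 19\right) \left(n + 23\right)}{4} = \frac{\left(-19 + n\right) \left(23 + n\right)}{4}$)
$z{\left(V,j \right)} = \frac{441}{412}$ ($z{\left(V,j \right)} = \frac{- \frac{437}{4} - 2 + \frac{\left(-2\right)^{2}}{4}}{-103} = \left(- \frac{437}{4} - 2 + \frac{1}{4} \cdot 4\right) \left(- \frac{1}{103}\right) = \left(- \frac{437}{4} - 2 + 1\right) \left(- \frac{1}{103}\right) = \left(- \frac{441}{4}\right) \left(- \frac{1}{103}\right) = \frac{441}{412}$)
$\left(-298581 + 263127\right) \left(\left(- \frac{96209}{z{\left(-36,56 \right)}} + \frac{225727}{188261}\right) - 277620\right) = \left(-298581 + 263127\right) \left(\left(- \frac{96209}{\frac{441}{412}} + \frac{225727}{188261}\right) - 277620\right) = - 35454 \left(\left(\left(-96209\right) \frac{412}{441} + 225727 \cdot \frac{1}{188261}\right) - 277620\right) = - 35454 \left(\left(- \frac{39638108}{441} + \frac{225727}{188261}\right) - 277620\right) = - 35454 \left(- \frac{7462210304581}{83023101} - 277620\right) = \left(-35454\right) \left(- \frac{30511083604201}{83023101}\right) = \frac{360579986034447418}{27674367}$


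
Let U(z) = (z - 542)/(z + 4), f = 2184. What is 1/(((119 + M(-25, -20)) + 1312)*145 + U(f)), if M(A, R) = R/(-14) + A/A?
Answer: 7658/1591699167 ≈ 4.8112e-6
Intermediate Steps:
M(A, R) = 1 - R/14 (M(A, R) = R*(-1/14) + 1 = -R/14 + 1 = 1 - R/14)
U(z) = (-542 + z)/(4 + z)
1/(((119 + M(-25, -20)) + 1312)*145 + U(f)) = 1/(((119 + (1 - 1/14*(-20))) + 1312)*145 + (-542 + 2184)/(4 + 2184)) = 1/(((119 + (1 + 10/7)) + 1312)*145 + 1642/2188) = 1/(((119 + 17/7) + 1312)*145 + (1/2188)*1642) = 1/((850/7 + 1312)*145 + 821/1094) = 1/((10034/7)*145 + 821/1094) = 1/(1454930/7 + 821/1094) = 1/(1591699167/7658) = 7658/1591699167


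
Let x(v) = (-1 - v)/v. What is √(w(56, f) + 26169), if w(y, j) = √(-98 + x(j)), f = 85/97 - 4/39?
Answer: √(224198432601 + 5854*I*√214809603)/2927 ≈ 161.77 + 0.030954*I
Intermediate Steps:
f = 2927/3783 (f = 85*(1/97) - 4*1/39 = 85/97 - 4/39 = 2927/3783 ≈ 0.77372)
x(v) = (-1 - v)/v
w(y, j) = √(-98 + (-1 - j)/j)
√(w(56, f) + 26169) = √(√(-99 - 1/2927/3783) + 26169) = √(√(-99 - 1*3783/2927) + 26169) = √(√(-99 - 3783/2927) + 26169) = √(√(-293556/2927) + 26169) = √(2*I*√214809603/2927 + 26169) = √(26169 + 2*I*√214809603/2927)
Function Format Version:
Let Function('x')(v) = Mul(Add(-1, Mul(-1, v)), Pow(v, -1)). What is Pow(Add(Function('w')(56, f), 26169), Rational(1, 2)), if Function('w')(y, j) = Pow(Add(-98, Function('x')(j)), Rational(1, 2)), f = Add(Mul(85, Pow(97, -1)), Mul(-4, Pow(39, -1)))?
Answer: Mul(Rational(1, 2927), Pow(Add(224198432601, Mul(5854, I, Pow(214809603, Rational(1, 2)))), Rational(1, 2))) ≈ Add(161.77, Mul(0.030954, I))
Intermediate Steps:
f = Rational(2927, 3783) (f = Add(Mul(85, Rational(1, 97)), Mul(-4, Rational(1, 39))) = Add(Rational(85, 97), Rational(-4, 39)) = Rational(2927, 3783) ≈ 0.77372)
Function('x')(v) = Mul(Pow(v, -1), Add(-1, Mul(-1, v)))
Function('w')(y, j) = Pow(Add(-98, Mul(Pow(j, -1), Add(-1, Mul(-1, j)))), Rational(1, 2))
Pow(Add(Function('w')(56, f), 26169), Rational(1, 2)) = Pow(Add(Pow(Add(-99, Mul(-1, Pow(Rational(2927, 3783), -1))), Rational(1, 2)), 26169), Rational(1, 2)) = Pow(Add(Pow(Add(-99, Mul(-1, Rational(3783, 2927))), Rational(1, 2)), 26169), Rational(1, 2)) = Pow(Add(Pow(Add(-99, Rational(-3783, 2927)), Rational(1, 2)), 26169), Rational(1, 2)) = Pow(Add(Pow(Rational(-293556, 2927), Rational(1, 2)), 26169), Rational(1, 2)) = Pow(Add(Mul(Rational(2, 2927), I, Pow(214809603, Rational(1, 2))), 26169), Rational(1, 2)) = Pow(Add(26169, Mul(Rational(2, 2927), I, Pow(214809603, Rational(1, 2)))), Rational(1, 2))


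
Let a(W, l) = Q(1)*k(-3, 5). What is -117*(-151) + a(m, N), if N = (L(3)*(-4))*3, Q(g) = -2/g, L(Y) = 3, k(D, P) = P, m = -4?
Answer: 17657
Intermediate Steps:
N = -36 (N = (3*(-4))*3 = -12*3 = -36)
a(W, l) = -10 (a(W, l) = -2/1*5 = -2*1*5 = -2*5 = -10)
-117*(-151) + a(m, N) = -117*(-151) - 10 = 17667 - 10 = 17657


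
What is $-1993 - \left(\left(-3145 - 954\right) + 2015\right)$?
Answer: $91$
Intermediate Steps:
$-1993 - \left(\left(-3145 - 954\right) + 2015\right) = -1993 - \left(-4099 + 2015\right) = -1993 - -2084 = -1993 + 2084 = 91$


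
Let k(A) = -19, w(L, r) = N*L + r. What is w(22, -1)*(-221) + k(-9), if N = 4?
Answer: -19246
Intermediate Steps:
w(L, r) = r + 4*L (w(L, r) = 4*L + r = r + 4*L)
w(22, -1)*(-221) + k(-9) = (-1 + 4*22)*(-221) - 19 = (-1 + 88)*(-221) - 19 = 87*(-221) - 19 = -19227 - 19 = -19246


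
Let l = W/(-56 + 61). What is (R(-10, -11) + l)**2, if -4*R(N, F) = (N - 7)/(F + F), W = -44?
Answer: 15657849/193600 ≈ 80.877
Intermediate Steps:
R(N, F) = -(-7 + N)/(8*F) (R(N, F) = -(N - 7)/(4*(F + F)) = -(-7 + N)/(4*(2*F)) = -(-7 + N)*1/(2*F)/4 = -(-7 + N)/(8*F))
l = -44/5 (l = -44/(-56 + 61) = -44/5 ≈ -8.8000)
(R(-10, -11) + l)**2 = ((1/8)*(7 - 1*(-10))/(-11) - 44/5)**2 = ((1/8)*(-1/11)*(7 + 10) - 44/5)**2 = ((1/8)*(-1/11)*17 - 44/5)**2 = (-17/88 - 44/5)**2 = (-3957/440)**2 = 15657849/193600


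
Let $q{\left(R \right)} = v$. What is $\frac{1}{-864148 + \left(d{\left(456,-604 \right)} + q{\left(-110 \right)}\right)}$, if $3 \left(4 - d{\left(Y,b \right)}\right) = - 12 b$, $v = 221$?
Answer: $- \frac{1}{866339} \approx -1.1543 \cdot 10^{-6}$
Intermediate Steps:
$d{\left(Y,b \right)} = 4 + 4 b$ ($d{\left(Y,b \right)} = 4 - \frac{\left(-12\right) b}{3} = 4 + 4 b$)
$q{\left(R \right)} = 221$
$\frac{1}{-864148 + \left(d{\left(456,-604 \right)} + q{\left(-110 \right)}\right)} = \frac{1}{-864148 + \left(\left(4 + 4 \left(-604\right)\right) + 221\right)} = \frac{1}{-864148 + \left(\left(4 - 2416\right) + 221\right)} = \frac{1}{-864148 + \left(-2412 + 221\right)} = \frac{1}{-864148 - 2191} = \frac{1}{-866339} = - \frac{1}{866339}$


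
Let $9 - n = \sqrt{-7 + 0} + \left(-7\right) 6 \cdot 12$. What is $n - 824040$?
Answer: $-823527 - i \sqrt{7} \approx -8.2353 \cdot 10^{5} - 2.6458 i$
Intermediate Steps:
$n = 513 - i \sqrt{7}$ ($n = 9 - \left(\sqrt{-7 + 0} + \left(-7\right) 6 \cdot 12\right) = 9 - \left(\sqrt{-7} - 504\right) = 9 - \left(i \sqrt{7} - 504\right) = 9 - \left(-504 + i \sqrt{7}\right) = 9 + \left(504 - i \sqrt{7}\right) = 513 - i \sqrt{7} \approx 513.0 - 2.6458 i$)
$n - 824040 = \left(513 - i \sqrt{7}\right) - 824040 = -823527 - i \sqrt{7}$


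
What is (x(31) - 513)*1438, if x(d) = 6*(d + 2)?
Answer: -452970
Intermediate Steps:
x(d) = 12 + 6*d (x(d) = 6*(2 + d) = 12 + 6*d)
(x(31) - 513)*1438 = ((12 + 6*31) - 513)*1438 = ((12 + 186) - 513)*1438 = (198 - 513)*1438 = -315*1438 = -452970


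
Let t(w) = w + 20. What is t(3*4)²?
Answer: 1024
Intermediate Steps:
t(w) = 20 + w
t(3*4)² = (20 + 3*4)² = (20 + 12)² = 32² = 1024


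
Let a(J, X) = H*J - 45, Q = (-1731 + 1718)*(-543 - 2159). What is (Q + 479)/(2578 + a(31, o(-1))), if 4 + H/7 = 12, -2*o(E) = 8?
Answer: 35605/4269 ≈ 8.3404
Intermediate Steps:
o(E) = -4 (o(E) = -½*8 = -4)
H = 56 (H = -28 + 7*12 = -28 + 84 = 56)
Q = 35126 (Q = -13*(-2702) = 35126)
a(J, X) = -45 + 56*J (a(J, X) = 56*J - 45 = -45 + 56*J)
(Q + 479)/(2578 + a(31, o(-1))) = (35126 + 479)/(2578 + (-45 + 56*31)) = 35605/(2578 + (-45 + 1736)) = 35605/(2578 + 1691) = 35605/4269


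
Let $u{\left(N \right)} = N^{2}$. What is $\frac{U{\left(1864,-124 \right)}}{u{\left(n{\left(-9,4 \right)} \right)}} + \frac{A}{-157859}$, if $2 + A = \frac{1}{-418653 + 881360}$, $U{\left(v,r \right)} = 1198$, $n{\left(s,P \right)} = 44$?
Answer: $\frac{43753331923271}{70705105454984} \approx 0.61881$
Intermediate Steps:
$A = - \frac{925413}{462707}$ ($A = -2 + \frac{1}{-418653 + 881360} = -2 + \frac{1}{462707} = - \frac{925413}{462707} \approx -2.0$)
$\frac{U{\left(1864,-124 \right)}}{u{\left(n{\left(-9,4 \right)} \right)}} + \frac{A}{-157859} = \frac{1198}{44^{2}} - \frac{925413}{462707 \left(-157859\right)} = \frac{1198}{1936} - - \frac{925413}{73042464313} = 1198 \cdot \frac{1}{1936} + \frac{925413}{73042464313} = \frac{599}{968} + \frac{925413}{73042464313} = \frac{43753331923271}{70705105454984}$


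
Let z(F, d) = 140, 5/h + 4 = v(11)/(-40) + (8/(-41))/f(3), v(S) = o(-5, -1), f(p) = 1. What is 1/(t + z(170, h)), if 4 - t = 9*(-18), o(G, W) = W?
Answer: 1/306 ≈ 0.0032680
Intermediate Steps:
v(S) = -1
h = -8200/6839 (h = 5/(-4 + (-1/(-40) + (8/(-41))/1)) = 5/(-4 + (-1*(-1/40) + (8*(-1/41))*1)) = 5/(-4 + (1/40 - 8/41*1)) = 5/(-4 + (1/40 - 8/41)) = 5/(-4 - 279/1640) = 5/(-6839/1640) = 5*(-1640/6839) = -8200/6839 ≈ -1.1990)
t = 166 (t = 4 - 9*(-18) = 4 - 1*(-162) = 4 + 162 = 166)
1/(t + z(170, h)) = 1/(166 + 140) = 1/306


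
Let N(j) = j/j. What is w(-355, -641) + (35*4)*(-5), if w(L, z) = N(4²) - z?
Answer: -58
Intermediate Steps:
N(j) = 1
w(L, z) = 1 - z
w(-355, -641) + (35*4)*(-5) = (1 - 1*(-641)) + (35*4)*(-5) = (1 + 641) + 140*(-5) = 642 - 700 = -58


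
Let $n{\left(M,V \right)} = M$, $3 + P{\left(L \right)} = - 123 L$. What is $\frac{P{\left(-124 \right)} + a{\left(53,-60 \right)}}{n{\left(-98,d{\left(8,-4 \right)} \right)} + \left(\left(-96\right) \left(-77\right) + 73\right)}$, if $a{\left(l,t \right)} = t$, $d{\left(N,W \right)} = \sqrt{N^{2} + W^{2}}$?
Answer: $\frac{15189}{7367} \approx 2.0618$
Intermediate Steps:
$P{\left(L \right)} = -3 - 123 L$
$\frac{P{\left(-124 \right)} + a{\left(53,-60 \right)}}{n{\left(-98,d{\left(8,-4 \right)} \right)} + \left(\left(-96\right) \left(-77\right) + 73\right)} = \frac{\left(-3 - -15252\right) - 60}{-98 + \left(\left(-96\right) \left(-77\right) + 73\right)} = \frac{\left(-3 + 15252\right) - 60}{-98 + \left(7392 + 73\right)} = \frac{15249 - 60}{-98 + 7465} = \frac{15189}{7367}$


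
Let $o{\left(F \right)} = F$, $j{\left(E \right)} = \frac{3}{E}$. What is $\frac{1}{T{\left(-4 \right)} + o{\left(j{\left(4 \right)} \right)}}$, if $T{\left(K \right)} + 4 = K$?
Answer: $- \frac{4}{29} \approx -0.13793$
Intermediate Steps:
$T{\left(K \right)} = -4 + K$
$\frac{1}{T{\left(-4 \right)} + o{\left(j{\left(4 \right)} \right)}} = \frac{1}{\left(-4 - 4\right) + \frac{3}{4}} = \frac{1}{-8 + 3 \cdot \frac{1}{4}} = \frac{1}{-8 + \frac{3}{4}} = \frac{1}{- \frac{29}{4}} = - \frac{4}{29}$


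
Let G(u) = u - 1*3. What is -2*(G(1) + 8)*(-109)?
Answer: 1308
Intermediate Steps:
G(u) = -3 + u (G(u) = u - 3 = -3 + u)
-2*(G(1) + 8)*(-109) = -2*((-3 + 1) + 8)*(-109) = -2*(-2 + 8)*(-109) = -2*6*(-109) = -12*(-109) = 1308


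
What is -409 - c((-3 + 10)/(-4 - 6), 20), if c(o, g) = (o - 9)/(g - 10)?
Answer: -40803/100 ≈ -408.03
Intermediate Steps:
c(o, g) = (-9 + o)/(-10 + g)
-409 - c((-3 + 10)/(-4 - 6), 20) = -409 - (-9 + (-3 + 10)/(-4 - 6))/(-10 + 20) = -409 - (-9 + 7/(-10))/10 = -409 - (-9 + 7*(-⅒))/10 = -409 - (-9 - 7/10)/10 = -409 - (-97)/(10*10) = -409 - 1*(-97/100) = -409 + 97/100 = -40803/100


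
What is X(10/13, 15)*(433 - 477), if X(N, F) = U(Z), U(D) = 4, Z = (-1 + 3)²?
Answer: -176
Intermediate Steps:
Z = 4 (Z = 2² = 4)
X(N, F) = 4
X(10/13, 15)*(433 - 477) = 4*(433 - 477) = 4*(-44) = -176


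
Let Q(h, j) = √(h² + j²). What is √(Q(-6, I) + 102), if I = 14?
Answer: √(102 + 2*√58) ≈ 10.827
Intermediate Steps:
√(Q(-6, I) + 102) = √(√((-6)² + 14²) + 102) = √(√(36 + 196) + 102) = √(√232 + 102) = √(2*√58 + 102) = √(102 + 2*√58)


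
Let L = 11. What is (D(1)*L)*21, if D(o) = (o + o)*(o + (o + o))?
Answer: 1386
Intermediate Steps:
D(o) = 6*o**2 (D(o) = (2*o)*(o + 2*o) = (2*o)*(3*o) = 6*o**2)
(D(1)*L)*21 = ((6*1**2)*11)*21 = ((6*1)*11)*21 = (6*11)*21 = 66*21 = 1386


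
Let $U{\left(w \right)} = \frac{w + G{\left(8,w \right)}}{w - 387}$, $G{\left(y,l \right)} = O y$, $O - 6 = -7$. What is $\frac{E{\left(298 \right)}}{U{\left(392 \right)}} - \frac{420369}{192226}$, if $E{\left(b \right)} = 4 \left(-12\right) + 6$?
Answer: $- \frac{16815763}{6151232} \approx -2.7337$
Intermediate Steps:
$O = -1$ ($O = 6 - 7 = -1$)
$E{\left(b \right)} = -42$ ($E{\left(b \right)} = -48 + 6 = -42$)
$G{\left(y,l \right)} = - y$
$U{\left(w \right)} = \frac{-8 + w}{-387 + w}$ ($U{\left(w \right)} = \frac{w - 8}{w - 387} = \frac{w - 8}{-387 + w} = \frac{-8 + w}{-387 + w}$)
$\frac{E{\left(298 \right)}}{U{\left(392 \right)}} - \frac{420369}{192226} = - \frac{42}{\frac{1}{-387 + 392} \left(-8 + 392\right)} - \frac{420369}{192226} = - \frac{42}{\frac{1}{5} \cdot 384} - \frac{420369}{192226} = - \frac{42}{\frac{384}{5}} - \frac{420369}{192226} = \left(-42\right) \frac{5}{384} - \frac{420369}{192226} = - \frac{35}{64} - \frac{420369}{192226} = - \frac{16815763}{6151232}$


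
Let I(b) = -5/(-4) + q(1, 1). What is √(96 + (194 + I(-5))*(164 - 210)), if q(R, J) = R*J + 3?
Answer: I*√36278/2 ≈ 95.234*I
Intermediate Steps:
q(R, J) = 3 + J*R (q(R, J) = J*R + 3 = 3 + J*R)
I(b) = 21/4 (I(b) = -5/(-4) + (3 + 1*1) = -5*(-¼) + (3 + 1) = 5/4 + 4 = 21/4)
√(96 + (194 + I(-5))*(164 - 210)) = √(96 + (194 + 21/4)*(164 - 210)) = √(96 + (797/4)*(-46)) = √(96 - 18331/2) = √(-18139/2) = I*√36278/2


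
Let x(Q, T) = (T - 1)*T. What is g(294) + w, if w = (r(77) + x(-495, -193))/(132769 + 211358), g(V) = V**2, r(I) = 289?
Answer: 9914999701/114709 ≈ 86436.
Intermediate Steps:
x(Q, T) = T*(-1 + T) (x(Q, T) = (-1 + T)*T = T*(-1 + T))
w = 12577/114709 (w = (289 - 193*(-1 - 193))/(132769 + 211358) = (289 - 193*(-194))/344127 = (289 + 37442)*(1/344127) = 37731*(1/344127) = 12577/114709 ≈ 0.10964)
g(294) + w = 294**2 + 12577/114709 = 86436 + 12577/114709 = 9914999701/114709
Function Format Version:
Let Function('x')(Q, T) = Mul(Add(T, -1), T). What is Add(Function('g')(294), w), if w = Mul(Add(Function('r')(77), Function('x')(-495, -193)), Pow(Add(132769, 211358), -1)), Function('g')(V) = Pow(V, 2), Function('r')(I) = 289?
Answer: Rational(9914999701, 114709) ≈ 86436.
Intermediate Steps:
Function('x')(Q, T) = Mul(T, Add(-1, T)) (Function('x')(Q, T) = Mul(Add(-1, T), T) = Mul(T, Add(-1, T)))
w = Rational(12577, 114709) (w = Mul(Add(289, Mul(-193, Add(-1, -193))), Pow(Add(132769, 211358), -1)) = Mul(Add(289, Mul(-193, -194)), Pow(344127, -1)) = Mul(Add(289, 37442), Rational(1, 344127)) = Mul(37731, Rational(1, 344127)) = Rational(12577, 114709) ≈ 0.10964)
Add(Function('g')(294), w) = Add(Pow(294, 2), Rational(12577, 114709)) = Add(86436, Rational(12577, 114709)) = Rational(9914999701, 114709)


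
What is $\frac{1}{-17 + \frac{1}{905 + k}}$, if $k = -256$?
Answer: $- \frac{649}{11032} \approx -0.058829$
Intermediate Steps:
$\frac{1}{-17 + \frac{1}{905 + k}} = \frac{1}{-17 + \frac{1}{905 - 256}} = \frac{1}{-17 + \frac{1}{649}} = \frac{1}{- \frac{11032}{649}} = - \frac{649}{11032}$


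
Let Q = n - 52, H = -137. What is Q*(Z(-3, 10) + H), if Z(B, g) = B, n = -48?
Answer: 14000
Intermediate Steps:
Q = -100 (Q = -48 - 52 = -100)
Q*(Z(-3, 10) + H) = -100*(-3 - 137) = -100*(-140) = 14000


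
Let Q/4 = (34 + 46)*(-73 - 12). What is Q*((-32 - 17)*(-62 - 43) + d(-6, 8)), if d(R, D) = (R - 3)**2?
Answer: -142147200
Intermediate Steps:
d(R, D) = (-3 + R)**2
Q = -27200 (Q = 4*((34 + 46)*(-73 - 12)) = 4*(80*(-85)) = 4*(-6800) = -27200)
Q*((-32 - 17)*(-62 - 43) + d(-6, 8)) = -27200*((-32 - 17)*(-62 - 43) + (-3 - 6)**2) = -27200*(-49*(-105) + (-9)**2) = -27200*(5145 + 81) = -27200*5226 = -142147200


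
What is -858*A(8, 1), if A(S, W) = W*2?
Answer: -1716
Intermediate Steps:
A(S, W) = 2*W
-858*A(8, 1) = -1716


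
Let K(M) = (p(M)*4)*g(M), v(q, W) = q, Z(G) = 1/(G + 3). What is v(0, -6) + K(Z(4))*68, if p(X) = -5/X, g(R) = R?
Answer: -1360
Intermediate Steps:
Z(G) = 1/(3 + G)
K(M) = -20 (K(M) = (-5/M*4)*M = (-20/M)*M = -20)
v(0, -6) + K(Z(4))*68 = 0 - 20*68 = 0 - 1360 = -1360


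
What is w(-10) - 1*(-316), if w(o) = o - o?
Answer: 316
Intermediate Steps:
w(o) = 0
w(-10) - 1*(-316) = 0 - 1*(-316) = 0 + 316 = 316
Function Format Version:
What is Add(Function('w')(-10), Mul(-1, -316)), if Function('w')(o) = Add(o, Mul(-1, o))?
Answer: 316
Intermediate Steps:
Function('w')(o) = 0
Add(Function('w')(-10), Mul(-1, -316)) = Add(0, Mul(-1, -316)) = Add(0, 316) = 316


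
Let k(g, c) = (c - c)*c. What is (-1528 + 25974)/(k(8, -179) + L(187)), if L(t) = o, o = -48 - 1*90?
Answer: -12223/69 ≈ -177.15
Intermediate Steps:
o = -138 (o = -48 - 90 = -138)
L(t) = -138
k(g, c) = 0 (k(g, c) = 0*c = 0)
(-1528 + 25974)/(k(8, -179) + L(187)) = (-1528 + 25974)/(0 - 138) = 24446/(-138) = 24446*(-1/138) = -12223/69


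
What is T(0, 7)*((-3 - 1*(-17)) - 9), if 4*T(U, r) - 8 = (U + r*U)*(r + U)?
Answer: 10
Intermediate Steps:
T(U, r) = 2 + (U + r)*(U + U*r)/4 (T(U, r) = 2 + ((U + r*U)*(r + U))/4 = 2 + ((U + U*r)*(U + r))/4 = 2 + ((U + r)*(U + U*r))/4 = 2 + (U + r)*(U + U*r)/4)
T(0, 7)*((-3 - 1*(-17)) - 9) = (2 + (¼)*0² + (¼)*0*7 + (¼)*0*7² + (¼)*7*0²)*((-3 - 1*(-17)) - 9) = (2 + (¼)*0 + 0 + (¼)*0*49 + (¼)*7*0)*((-3 + 17) - 9) = (2 + 0 + 0 + 0 + 0)*(14 - 9) = 2*5 = 10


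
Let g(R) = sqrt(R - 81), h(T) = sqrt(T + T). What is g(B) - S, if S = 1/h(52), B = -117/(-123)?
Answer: -sqrt(26)/52 + I*sqrt(134562)/41 ≈ -0.098058 + 8.947*I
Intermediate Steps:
B = 39/41 (B = -117*(-1/123) = 39/41 ≈ 0.95122)
h(T) = sqrt(2)*sqrt(T) (h(T) = sqrt(2*T) = sqrt(2)*sqrt(T))
g(R) = sqrt(-81 + R)
S = sqrt(26)/52 (S = 1/(sqrt(2)*sqrt(52)) = 1/(sqrt(2)*(2*sqrt(13))) = 1/(2*sqrt(26)) = sqrt(26)/52 ≈ 0.098058)
g(B) - S = sqrt(-81 + 39/41) - sqrt(26)/52 = sqrt(-3282/41) - sqrt(26)/52 = I*sqrt(134562)/41 - sqrt(26)/52 = -sqrt(26)/52 + I*sqrt(134562)/41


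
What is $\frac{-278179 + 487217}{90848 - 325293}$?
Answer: $- \frac{209038}{234445} \approx -0.89163$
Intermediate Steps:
$\frac{-278179 + 487217}{90848 - 325293} = \frac{209038}{-234445} = 209038 \left(- \frac{1}{234445}\right) = - \frac{209038}{234445}$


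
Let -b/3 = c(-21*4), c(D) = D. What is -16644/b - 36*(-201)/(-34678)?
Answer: -3446453/52017 ≈ -66.256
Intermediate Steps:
b = 252 (b = -(-63)*4 = -3*(-84) = 252)
-16644/b - 36*(-201)/(-34678) = -16644/252 - 36*(-201)/(-34678) = -16644*1/252 + 7236*(-1/34678) = -1387/21 - 3618/17339 = -3446453/52017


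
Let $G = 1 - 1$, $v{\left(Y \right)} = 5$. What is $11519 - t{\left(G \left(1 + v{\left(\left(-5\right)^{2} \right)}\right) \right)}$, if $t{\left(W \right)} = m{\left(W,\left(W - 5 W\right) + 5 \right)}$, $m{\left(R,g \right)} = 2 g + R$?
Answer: $11509$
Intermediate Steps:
$G = 0$ ($G = 1 - 1 = 0$)
$m{\left(R,g \right)} = R + 2 g$
$t{\left(W \right)} = 10 - 7 W$ ($t{\left(W \right)} = W + 2 \left(\left(W - 5 W\right) + 5\right) = W + 2 \left(- 4 W + 5\right) = W + 2 \left(5 - 4 W\right) = W - \left(-10 + 8 W\right) = 10 - 7 W$)
$11519 - t{\left(G \left(1 + v{\left(\left(-5\right)^{2} \right)}\right) \right)} = 11519 - \left(10 - 7 \cdot 0 \left(1 + 5\right)\right) = 11519 - \left(10 - 7 \cdot 0 \cdot 6\right) = 11519 - \left(10 - 0\right) = 11519 - \left(10 + 0\right) = 11519 - 10 = 11509$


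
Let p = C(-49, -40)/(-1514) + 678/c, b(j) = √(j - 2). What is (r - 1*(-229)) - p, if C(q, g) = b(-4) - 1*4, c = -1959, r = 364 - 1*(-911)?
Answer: 743628560/494321 + I*√6/1514 ≈ 1504.3 + 0.0016179*I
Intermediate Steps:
b(j) = √(-2 + j)
r = 1275 (r = 364 + 911 = 1275)
C(q, g) = -4 + I*√6 (C(q, g) = √(-2 - 4) - 1*4 = √(-6) - 4 = I*√6 - 4 = -4 + I*√6)
p = -169776/494321 - I*√6/1514 (p = (-4 + I*√6)/(-1514) + 678/(-1959) = (-4 + I*√6)*(-1/1514) + 678*(-1/1959) = (2/757 - I*√6/1514) - 226/653 = -169776/494321 - I*√6/1514 ≈ -0.34345 - 0.0016179*I)
(r - 1*(-229)) - p = (1275 - 1*(-229)) - (-169776/494321 - I*√6/1514) = (1275 + 229) + (169776/494321 + I*√6/1514) = 1504 + (169776/494321 + I*√6/1514) = 743628560/494321 + I*√6/1514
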